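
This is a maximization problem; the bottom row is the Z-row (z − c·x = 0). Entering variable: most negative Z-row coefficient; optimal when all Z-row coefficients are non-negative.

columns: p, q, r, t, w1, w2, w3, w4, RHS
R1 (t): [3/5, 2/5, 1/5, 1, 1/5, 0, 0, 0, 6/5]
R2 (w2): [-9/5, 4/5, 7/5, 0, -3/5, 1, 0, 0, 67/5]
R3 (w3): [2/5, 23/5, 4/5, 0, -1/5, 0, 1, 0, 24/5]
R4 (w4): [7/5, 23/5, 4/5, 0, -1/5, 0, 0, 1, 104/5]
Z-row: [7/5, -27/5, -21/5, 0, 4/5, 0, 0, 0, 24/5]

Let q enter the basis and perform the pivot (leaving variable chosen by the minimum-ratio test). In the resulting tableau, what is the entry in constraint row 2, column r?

Ratio test on column q — row 1: (6/5)/(2/5) = 3; row 2: (67/5)/(4/5) = 67/4; row 3: (24/5)/(23/5) = 24/23; row 4: (104/5)/(23/5) = 104/23. Minimum is 24/23 at row 3 (w3 leaves); pivot element 23/5.
Divide row 3 by 23/5; eliminate column q from the other rows.
Row 2 update in column r: 7/5 − (4/5)·(4/23) = 29/23.

29/23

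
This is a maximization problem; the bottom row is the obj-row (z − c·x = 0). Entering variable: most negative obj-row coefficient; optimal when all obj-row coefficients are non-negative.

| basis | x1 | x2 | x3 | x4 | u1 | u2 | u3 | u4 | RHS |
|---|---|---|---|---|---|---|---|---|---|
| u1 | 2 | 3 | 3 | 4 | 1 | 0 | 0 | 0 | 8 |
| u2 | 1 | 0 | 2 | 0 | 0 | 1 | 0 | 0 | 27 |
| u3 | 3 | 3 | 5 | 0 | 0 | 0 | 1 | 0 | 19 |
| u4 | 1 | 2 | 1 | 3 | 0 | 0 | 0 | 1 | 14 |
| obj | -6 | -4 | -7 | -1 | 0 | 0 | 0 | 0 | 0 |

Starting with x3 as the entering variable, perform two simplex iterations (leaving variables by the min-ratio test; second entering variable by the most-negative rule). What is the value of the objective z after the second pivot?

Ratio test on column x3 — row 1: 8/3 = 8/3; row 2: 27/2 = 27/2; row 3: 19/5 = 19/5; row 4: 14/1 = 14. Minimum is 8/3 at row 1 (u1 leaves); pivot element 3.
Pivot on row 1; the obj-row RHS becomes 0 − (-7)·(8/3) = 56/3.
Next entering variable (most negative obj-row entry -4/3): x1.
Ratio test on column x1 — row 1: (8/3)/(2/3) = 4; row 2: entry -1/3 ≤ 0; row 3: entry -1/3 ≤ 0; row 4: (34/3)/(1/3) = 34. Minimum is 4 at row 1 (x3 leaves); pivot element 2/3.
After the second pivot the obj-row RHS is 56/3 − (-4/3)·4 = 24.

24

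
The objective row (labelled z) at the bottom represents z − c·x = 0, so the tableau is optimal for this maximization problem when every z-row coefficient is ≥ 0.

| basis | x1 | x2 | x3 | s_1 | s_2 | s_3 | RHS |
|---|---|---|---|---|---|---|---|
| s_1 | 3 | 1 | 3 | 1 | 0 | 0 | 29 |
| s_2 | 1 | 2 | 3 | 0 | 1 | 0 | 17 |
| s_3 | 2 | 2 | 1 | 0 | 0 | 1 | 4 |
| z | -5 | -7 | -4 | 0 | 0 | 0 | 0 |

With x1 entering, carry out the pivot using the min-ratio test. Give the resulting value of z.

10

Ratio test on column x1 — row 1: 29/3 = 29/3; row 2: 17/1 = 17; row 3: 4/2 = 2. Minimum is 2 at row 3 (s_3 leaves); pivot element 2.
Pivot on row 3; the z-row RHS becomes 0 − (-5)·2 = 10.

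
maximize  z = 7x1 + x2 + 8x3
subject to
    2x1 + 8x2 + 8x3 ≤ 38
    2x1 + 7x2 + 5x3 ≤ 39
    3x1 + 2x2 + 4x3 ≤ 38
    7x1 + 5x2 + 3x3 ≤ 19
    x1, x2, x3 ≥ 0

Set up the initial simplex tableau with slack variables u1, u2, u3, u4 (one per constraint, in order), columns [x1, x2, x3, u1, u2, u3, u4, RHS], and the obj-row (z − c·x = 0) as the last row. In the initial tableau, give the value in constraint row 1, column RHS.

38

The RHS of constraint 1 is b_1 = 38.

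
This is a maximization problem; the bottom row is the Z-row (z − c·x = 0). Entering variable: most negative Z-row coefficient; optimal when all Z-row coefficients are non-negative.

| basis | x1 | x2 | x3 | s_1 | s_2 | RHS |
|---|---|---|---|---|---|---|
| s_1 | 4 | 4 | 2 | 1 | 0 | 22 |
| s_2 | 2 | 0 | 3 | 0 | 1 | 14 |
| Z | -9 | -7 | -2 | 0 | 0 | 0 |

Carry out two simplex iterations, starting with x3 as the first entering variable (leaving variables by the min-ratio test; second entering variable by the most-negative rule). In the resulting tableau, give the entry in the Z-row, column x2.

Ratio test on column x3 — row 1: 22/2 = 11; row 2: 14/3 = 14/3. Minimum is 14/3 at row 2 (s_2 leaves); pivot element 3.
Divide row 2 by 3; eliminate column x3 from the other rows.
Second iteration: most negative Z-row entry is -23/3 in column x1, so x1 enters.
Ratio test on column x1 — row 1: (38/3)/(8/3) = 19/4; row 2: (14/3)/(2/3) = 7. Minimum is 19/4 at row 1 (s_1 leaves); pivot element 8/3.
Divide row 1 by 8/3; eliminate column x1 from the other rows.
After both pivots, the entry at the Z-row, column x2 is 9/2.

9/2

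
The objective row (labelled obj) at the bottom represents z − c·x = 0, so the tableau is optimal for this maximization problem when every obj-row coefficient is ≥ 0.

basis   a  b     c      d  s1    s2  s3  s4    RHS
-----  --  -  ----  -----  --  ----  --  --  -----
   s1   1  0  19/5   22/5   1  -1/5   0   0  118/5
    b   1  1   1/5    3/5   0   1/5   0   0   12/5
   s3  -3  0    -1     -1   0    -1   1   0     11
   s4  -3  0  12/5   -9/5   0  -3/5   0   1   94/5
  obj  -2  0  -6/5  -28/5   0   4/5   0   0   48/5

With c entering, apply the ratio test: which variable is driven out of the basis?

Column c entries and ratios — s1: (118/5)/(19/5) = 118/19; b: (12/5)/(1/5) = 12; s3: -1 ≤ 0, skip; s4: (94/5)/(12/5) = 47/6.
Smallest ratio is 118/19 in the row of s1, so s1 leaves.

s1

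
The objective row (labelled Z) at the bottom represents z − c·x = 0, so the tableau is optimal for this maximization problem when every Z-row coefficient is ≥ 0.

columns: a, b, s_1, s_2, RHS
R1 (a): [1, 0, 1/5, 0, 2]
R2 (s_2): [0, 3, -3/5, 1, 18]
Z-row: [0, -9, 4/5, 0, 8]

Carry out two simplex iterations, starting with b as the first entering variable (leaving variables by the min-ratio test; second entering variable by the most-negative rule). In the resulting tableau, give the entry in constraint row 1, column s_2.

0

Ratio test on column b — row 1: entry 0 ≤ 0; row 2: 18/3 = 6. Minimum is 6 at row 2 (s_2 leaves); pivot element 3.
Divide row 2 by 3; eliminate column b from the other rows.
Second iteration: most negative Z-row entry is -1 in column s_1, so s_1 enters.
Ratio test on column s_1 — row 1: 2/(1/5) = 10; row 2: entry -1/5 ≤ 0. Minimum is 10 at row 1 (a leaves); pivot element 1/5.
Divide row 1 by 1/5; eliminate column s_1 from the other rows.
After both pivots, the entry at constraint row 1, column s_2 is 0.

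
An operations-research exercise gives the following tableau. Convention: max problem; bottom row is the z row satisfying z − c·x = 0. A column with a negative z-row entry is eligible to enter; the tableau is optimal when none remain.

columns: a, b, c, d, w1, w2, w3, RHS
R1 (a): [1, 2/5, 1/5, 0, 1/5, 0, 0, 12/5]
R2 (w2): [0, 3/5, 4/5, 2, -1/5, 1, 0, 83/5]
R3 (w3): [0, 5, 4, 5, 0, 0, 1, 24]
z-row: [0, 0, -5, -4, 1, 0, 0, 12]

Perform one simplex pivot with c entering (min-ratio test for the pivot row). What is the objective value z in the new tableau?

Ratio test on column c — row 1: (12/5)/(1/5) = 12; row 2: (83/5)/(4/5) = 83/4; row 3: 24/4 = 6. Minimum is 6 at row 3 (w3 leaves); pivot element 4.
Pivot on row 3; the z-row RHS becomes 12 − (-5)·6 = 42.

42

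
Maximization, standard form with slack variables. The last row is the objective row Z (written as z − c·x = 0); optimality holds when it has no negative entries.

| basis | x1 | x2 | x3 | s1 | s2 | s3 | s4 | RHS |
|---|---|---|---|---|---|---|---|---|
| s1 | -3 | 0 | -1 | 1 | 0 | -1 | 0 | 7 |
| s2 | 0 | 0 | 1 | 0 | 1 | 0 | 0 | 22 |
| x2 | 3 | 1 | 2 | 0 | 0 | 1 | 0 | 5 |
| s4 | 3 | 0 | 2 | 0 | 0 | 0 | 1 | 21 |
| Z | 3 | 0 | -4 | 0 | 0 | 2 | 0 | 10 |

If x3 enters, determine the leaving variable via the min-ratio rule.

Column x3 entries and ratios — s1: -1 ≤ 0, skip; s2: 22/1 = 22; x2: 5/2 = 5/2; s4: 21/2 = 21/2.
Smallest ratio is 5/2 in the row of x2, so x2 leaves.

x2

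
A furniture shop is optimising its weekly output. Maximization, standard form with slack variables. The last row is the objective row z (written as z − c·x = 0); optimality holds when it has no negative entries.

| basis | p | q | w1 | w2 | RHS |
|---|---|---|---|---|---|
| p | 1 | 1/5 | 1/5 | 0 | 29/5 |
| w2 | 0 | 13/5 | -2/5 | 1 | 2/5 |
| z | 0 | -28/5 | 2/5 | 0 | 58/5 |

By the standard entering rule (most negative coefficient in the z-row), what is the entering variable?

q

Negative z-row entries: q: -28/5.
The most negative is -28/5 in column q, so q enters.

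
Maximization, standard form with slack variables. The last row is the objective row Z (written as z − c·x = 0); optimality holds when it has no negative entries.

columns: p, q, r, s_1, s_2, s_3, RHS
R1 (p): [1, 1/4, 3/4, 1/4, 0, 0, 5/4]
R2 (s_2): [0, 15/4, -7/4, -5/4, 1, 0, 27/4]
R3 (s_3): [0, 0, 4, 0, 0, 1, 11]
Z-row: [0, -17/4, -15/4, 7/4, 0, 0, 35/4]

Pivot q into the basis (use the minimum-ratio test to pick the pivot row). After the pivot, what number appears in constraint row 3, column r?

4

Ratio test on column q — row 1: (5/4)/(1/4) = 5; row 2: (27/4)/(15/4) = 9/5; row 3: entry 0 ≤ 0. Minimum is 9/5 at row 2 (s_2 leaves); pivot element 15/4.
Divide row 2 by 15/4; eliminate column q from the other rows.
Row 3 update in column r: 4 − 0·(-7/15) = 4.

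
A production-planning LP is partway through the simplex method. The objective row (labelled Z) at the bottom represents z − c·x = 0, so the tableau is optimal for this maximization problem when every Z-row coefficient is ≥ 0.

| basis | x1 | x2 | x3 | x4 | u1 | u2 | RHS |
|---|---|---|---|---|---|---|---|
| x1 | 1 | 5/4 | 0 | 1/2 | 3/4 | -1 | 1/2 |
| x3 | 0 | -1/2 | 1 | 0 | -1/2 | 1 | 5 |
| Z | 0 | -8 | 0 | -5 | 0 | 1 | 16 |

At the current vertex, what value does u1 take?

u1 is not in the basis, so in the current basic feasible solution u1 = 0.

0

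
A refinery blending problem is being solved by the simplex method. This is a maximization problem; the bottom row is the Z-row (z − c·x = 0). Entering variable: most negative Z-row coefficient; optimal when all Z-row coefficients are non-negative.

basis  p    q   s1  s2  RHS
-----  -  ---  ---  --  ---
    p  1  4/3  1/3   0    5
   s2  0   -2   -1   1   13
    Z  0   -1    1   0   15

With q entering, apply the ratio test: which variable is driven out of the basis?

p

Column q entries and ratios — p: 5/(4/3) = 15/4; s2: -2 ≤ 0, skip.
Smallest ratio is 15/4 in the row of p, so p leaves.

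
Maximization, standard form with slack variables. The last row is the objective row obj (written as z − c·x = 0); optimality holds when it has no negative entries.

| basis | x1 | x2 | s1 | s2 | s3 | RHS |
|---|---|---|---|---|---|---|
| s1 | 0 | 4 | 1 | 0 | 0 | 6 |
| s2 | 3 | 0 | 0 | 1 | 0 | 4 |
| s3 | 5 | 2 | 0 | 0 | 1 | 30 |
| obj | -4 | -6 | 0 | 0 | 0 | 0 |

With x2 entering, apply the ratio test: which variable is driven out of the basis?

Column x2 entries and ratios — s1: 6/4 = 3/2; s2: 0 ≤ 0, skip; s3: 30/2 = 15.
Smallest ratio is 3/2 in the row of s1, so s1 leaves.

s1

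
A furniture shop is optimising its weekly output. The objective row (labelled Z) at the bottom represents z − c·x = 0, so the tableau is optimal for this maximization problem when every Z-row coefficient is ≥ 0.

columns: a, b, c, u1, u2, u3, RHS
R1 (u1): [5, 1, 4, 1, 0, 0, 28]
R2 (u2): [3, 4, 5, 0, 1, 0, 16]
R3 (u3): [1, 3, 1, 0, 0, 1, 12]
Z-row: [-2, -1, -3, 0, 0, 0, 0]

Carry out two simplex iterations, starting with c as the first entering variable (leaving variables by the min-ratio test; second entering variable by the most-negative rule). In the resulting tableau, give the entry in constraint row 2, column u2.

1/3

Ratio test on column c — row 1: 28/4 = 7; row 2: 16/5 = 16/5; row 3: 12/1 = 12. Minimum is 16/5 at row 2 (u2 leaves); pivot element 5.
Divide row 2 by 5; eliminate column c from the other rows.
Second iteration: most negative Z-row entry is -1/5 in column a, so a enters.
Ratio test on column a — row 1: (76/5)/(13/5) = 76/13; row 2: (16/5)/(3/5) = 16/3; row 3: (44/5)/(2/5) = 22. Minimum is 16/3 at row 2 (c leaves); pivot element 3/5.
Divide row 2 by 3/5; eliminate column a from the other rows.
After both pivots, the entry at constraint row 2, column u2 is 1/3.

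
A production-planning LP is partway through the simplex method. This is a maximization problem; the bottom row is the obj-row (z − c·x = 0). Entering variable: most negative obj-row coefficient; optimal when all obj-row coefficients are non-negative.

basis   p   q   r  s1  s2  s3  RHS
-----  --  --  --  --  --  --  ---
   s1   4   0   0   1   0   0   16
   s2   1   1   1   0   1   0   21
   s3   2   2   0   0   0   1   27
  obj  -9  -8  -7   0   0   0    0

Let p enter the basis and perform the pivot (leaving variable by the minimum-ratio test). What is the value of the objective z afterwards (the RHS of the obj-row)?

36

Ratio test on column p — row 1: 16/4 = 4; row 2: 21/1 = 21; row 3: 27/2 = 27/2. Minimum is 4 at row 1 (s1 leaves); pivot element 4.
Pivot on row 1; the obj-row RHS becomes 0 − (-9)·4 = 36.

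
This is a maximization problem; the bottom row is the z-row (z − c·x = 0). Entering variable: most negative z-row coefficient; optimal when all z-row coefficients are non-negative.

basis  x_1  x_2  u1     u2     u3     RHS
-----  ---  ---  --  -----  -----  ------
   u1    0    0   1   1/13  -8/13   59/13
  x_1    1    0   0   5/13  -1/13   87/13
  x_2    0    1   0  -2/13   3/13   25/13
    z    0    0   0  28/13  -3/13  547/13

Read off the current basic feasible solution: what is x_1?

87/13

x_1 is basic (row 2); its value is the RHS of that row, 87/13.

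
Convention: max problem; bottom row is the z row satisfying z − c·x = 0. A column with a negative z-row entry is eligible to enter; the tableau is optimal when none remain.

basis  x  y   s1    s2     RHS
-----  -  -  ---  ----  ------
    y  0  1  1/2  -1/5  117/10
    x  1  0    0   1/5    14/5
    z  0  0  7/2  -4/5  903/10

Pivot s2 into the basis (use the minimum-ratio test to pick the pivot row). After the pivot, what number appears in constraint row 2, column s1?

Ratio test on column s2 — row 1: entry -1/5 ≤ 0; row 2: (14/5)/(1/5) = 14. Minimum is 14 at row 2 (x leaves); pivot element 1/5.
Divide row 2 by 1/5; eliminate column s2 from the other rows.
In the new row 2, the s1 entry is the old entry divided by the pivot: 0/(1/5) = 0.

0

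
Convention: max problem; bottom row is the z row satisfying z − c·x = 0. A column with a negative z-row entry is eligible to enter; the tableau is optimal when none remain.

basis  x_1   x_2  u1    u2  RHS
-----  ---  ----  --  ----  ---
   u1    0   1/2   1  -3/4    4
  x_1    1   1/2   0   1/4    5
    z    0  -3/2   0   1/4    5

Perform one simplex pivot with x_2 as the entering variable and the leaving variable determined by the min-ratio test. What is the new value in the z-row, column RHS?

17

Ratio test on column x_2 — row 1: 4/(1/2) = 8; row 2: 5/(1/2) = 10. Minimum is 8 at row 1 (u1 leaves); pivot element 1/2.
Divide row 1 by 1/2; eliminate column x_2 from the other rows.
z-row update in column RHS: 5 − (-3/2)·8 = 17.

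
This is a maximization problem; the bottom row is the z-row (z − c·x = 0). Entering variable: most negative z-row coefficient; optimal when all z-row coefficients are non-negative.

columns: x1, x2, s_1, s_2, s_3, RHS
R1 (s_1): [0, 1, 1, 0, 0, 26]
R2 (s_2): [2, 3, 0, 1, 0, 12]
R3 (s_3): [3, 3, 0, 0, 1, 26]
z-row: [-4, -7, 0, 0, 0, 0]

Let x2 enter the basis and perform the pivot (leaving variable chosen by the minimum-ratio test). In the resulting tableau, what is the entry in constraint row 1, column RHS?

Ratio test on column x2 — row 1: 26/1 = 26; row 2: 12/3 = 4; row 3: 26/3 = 26/3. Minimum is 4 at row 2 (s_2 leaves); pivot element 3.
Divide row 2 by 3; eliminate column x2 from the other rows.
Row 1 update in column RHS: 26 − 1·4 = 22.

22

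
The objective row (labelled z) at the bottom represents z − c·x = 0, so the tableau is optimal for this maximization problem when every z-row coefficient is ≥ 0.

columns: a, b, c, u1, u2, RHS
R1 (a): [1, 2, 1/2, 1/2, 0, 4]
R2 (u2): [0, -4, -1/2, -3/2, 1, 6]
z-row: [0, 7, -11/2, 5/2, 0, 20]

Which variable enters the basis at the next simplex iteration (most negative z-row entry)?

c

Negative z-row entries: c: -11/2.
The most negative is -11/2 in column c, so c enters.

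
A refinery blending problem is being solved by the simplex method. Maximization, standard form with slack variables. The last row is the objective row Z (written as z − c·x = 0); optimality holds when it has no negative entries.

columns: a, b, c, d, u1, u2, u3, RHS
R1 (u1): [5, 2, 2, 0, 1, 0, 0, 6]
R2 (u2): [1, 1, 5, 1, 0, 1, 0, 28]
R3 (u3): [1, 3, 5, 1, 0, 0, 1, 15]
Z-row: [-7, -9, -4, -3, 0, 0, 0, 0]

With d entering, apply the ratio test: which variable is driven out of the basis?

Column d entries and ratios — u1: 0 ≤ 0, skip; u2: 28/1 = 28; u3: 15/1 = 15.
Smallest ratio is 15 in the row of u3, so u3 leaves.

u3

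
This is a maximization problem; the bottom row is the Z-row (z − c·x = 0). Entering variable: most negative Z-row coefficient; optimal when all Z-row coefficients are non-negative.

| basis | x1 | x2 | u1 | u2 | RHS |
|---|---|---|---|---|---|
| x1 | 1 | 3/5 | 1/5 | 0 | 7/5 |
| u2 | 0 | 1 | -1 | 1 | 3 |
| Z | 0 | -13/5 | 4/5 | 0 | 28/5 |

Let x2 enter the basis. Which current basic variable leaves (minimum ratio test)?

x1

Column x2 entries and ratios — x1: (7/5)/(3/5) = 7/3; u2: 3/1 = 3.
Smallest ratio is 7/3 in the row of x1, so x1 leaves.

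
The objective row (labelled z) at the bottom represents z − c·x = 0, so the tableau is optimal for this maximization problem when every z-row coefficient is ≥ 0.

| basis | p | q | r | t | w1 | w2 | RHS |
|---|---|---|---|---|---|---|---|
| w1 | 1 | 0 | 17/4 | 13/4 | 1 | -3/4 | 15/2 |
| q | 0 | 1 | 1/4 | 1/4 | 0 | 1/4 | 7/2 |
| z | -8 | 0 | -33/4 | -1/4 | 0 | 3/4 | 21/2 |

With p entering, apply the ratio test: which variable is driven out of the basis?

w1

Column p entries and ratios — w1: (15/2)/1 = 15/2; q: 0 ≤ 0, skip.
Smallest ratio is 15/2 in the row of w1, so w1 leaves.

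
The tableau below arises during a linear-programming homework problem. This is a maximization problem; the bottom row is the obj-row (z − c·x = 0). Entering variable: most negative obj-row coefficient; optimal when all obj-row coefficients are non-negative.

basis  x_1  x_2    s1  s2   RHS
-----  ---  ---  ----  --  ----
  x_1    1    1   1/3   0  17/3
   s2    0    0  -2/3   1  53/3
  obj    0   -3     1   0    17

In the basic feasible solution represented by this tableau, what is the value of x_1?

x_1 is basic (row 1); its value is the RHS of that row, 17/3.

17/3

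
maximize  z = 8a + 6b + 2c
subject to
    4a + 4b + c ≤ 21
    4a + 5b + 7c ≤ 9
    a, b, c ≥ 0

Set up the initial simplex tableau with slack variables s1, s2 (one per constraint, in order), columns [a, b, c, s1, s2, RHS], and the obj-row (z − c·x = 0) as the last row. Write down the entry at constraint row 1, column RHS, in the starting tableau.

21

The RHS of constraint 1 is b_1 = 21.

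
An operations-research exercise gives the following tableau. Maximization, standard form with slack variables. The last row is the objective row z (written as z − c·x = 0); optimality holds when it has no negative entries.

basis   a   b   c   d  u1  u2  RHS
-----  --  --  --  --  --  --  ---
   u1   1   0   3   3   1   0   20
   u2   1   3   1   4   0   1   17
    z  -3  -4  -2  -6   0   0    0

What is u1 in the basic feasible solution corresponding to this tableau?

u1 is basic (row 1); its value is the RHS of that row, 20.

20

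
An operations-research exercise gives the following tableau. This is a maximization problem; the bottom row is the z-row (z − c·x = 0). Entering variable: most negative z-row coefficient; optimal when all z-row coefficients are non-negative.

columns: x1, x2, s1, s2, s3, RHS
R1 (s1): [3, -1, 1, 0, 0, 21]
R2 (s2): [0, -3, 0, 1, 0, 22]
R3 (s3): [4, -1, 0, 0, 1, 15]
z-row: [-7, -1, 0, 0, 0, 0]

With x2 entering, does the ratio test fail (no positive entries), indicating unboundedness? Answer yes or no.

Every constraint-row entry in column x2 is ≤ 0, so increasing x2 is unbounded.

yes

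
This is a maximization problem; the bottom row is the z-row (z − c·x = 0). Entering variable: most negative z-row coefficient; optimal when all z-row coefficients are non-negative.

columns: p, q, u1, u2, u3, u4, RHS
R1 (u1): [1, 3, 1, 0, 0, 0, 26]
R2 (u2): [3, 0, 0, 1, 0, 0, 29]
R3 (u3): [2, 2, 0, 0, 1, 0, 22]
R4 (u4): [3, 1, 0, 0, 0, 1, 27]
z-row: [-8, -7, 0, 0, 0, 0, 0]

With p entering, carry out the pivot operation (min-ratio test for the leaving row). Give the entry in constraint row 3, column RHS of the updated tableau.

Ratio test on column p — row 1: 26/1 = 26; row 2: 29/3 = 29/3; row 3: 22/2 = 11; row 4: 27/3 = 9. Minimum is 9 at row 4 (u4 leaves); pivot element 3.
Divide row 4 by 3; eliminate column p from the other rows.
Row 3 update in column RHS: 22 − 2·9 = 4.

4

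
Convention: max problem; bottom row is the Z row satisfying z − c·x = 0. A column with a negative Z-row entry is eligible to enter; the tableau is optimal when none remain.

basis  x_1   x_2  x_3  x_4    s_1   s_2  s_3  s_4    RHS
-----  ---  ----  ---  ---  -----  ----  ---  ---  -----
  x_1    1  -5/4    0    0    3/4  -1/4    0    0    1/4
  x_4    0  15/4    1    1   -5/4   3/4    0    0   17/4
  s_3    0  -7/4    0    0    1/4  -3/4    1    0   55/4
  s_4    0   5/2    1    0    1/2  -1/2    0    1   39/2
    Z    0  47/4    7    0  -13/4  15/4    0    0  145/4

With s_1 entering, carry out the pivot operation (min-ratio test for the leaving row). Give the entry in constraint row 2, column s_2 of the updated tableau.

1/3

Ratio test on column s_1 — row 1: (1/4)/(3/4) = 1/3; row 2: entry -5/4 ≤ 0; row 3: (55/4)/(1/4) = 55; row 4: (39/2)/(1/2) = 39. Minimum is 1/3 at row 1 (x_1 leaves); pivot element 3/4.
Divide row 1 by 3/4; eliminate column s_1 from the other rows.
Row 2 update in column s_2: 3/4 − (-5/4)·(-1/3) = 1/3.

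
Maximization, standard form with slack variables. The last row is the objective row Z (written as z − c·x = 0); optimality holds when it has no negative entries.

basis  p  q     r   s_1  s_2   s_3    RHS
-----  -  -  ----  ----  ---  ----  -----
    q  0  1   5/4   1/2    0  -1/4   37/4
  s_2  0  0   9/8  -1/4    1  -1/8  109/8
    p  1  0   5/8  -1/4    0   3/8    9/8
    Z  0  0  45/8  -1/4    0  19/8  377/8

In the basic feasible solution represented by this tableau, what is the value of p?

p is basic (row 3); its value is the RHS of that row, 9/8.

9/8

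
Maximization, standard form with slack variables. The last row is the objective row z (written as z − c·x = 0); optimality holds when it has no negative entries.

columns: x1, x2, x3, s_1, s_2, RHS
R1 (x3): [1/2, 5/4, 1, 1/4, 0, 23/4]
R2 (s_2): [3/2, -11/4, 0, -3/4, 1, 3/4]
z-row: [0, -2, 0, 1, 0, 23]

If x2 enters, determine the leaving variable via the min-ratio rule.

x3

Column x2 entries and ratios — x3: (23/4)/(5/4) = 23/5; s_2: -11/4 ≤ 0, skip.
Smallest ratio is 23/5 in the row of x3, so x3 leaves.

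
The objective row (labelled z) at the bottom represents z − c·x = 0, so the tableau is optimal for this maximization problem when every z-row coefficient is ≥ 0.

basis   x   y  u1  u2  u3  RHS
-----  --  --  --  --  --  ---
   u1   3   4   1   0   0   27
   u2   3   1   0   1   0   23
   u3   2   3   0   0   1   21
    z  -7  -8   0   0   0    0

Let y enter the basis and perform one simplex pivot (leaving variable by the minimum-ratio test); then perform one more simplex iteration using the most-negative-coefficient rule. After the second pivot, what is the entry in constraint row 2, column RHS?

65/9

Ratio test on column y — row 1: 27/4 = 27/4; row 2: 23/1 = 23; row 3: 21/3 = 7. Minimum is 27/4 at row 1 (u1 leaves); pivot element 4.
Divide row 1 by 4; eliminate column y from the other rows.
Second iteration: most negative z-row entry is -1 in column x, so x enters.
Ratio test on column x — row 1: (27/4)/(3/4) = 9; row 2: (65/4)/(9/4) = 65/9; row 3: entry -1/4 ≤ 0. Minimum is 65/9 at row 2 (u2 leaves); pivot element 9/4.
Divide row 2 by 9/4; eliminate column x from the other rows.
After both pivots, the entry at constraint row 2, column RHS is 65/9.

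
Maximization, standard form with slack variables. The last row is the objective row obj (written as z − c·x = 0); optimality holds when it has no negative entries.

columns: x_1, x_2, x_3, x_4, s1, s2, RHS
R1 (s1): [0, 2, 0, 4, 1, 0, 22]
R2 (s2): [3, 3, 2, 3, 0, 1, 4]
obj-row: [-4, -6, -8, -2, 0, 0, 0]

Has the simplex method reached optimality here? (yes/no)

The obj-row has a negative entry -8 in column x_3, so it is not optimal.

no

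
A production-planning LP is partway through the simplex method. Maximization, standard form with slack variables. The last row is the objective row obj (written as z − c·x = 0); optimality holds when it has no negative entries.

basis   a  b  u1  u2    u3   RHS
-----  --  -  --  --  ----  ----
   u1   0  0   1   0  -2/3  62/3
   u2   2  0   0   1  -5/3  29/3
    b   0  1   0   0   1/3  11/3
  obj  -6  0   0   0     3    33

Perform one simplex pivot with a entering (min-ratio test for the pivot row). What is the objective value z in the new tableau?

Ratio test on column a — row 1: entry 0 ≤ 0; row 2: (29/3)/2 = 29/6; row 3: entry 0 ≤ 0. Minimum is 29/6 at row 2 (u2 leaves); pivot element 2.
Pivot on row 2; the obj-row RHS becomes 33 − (-6)·(29/6) = 62.

62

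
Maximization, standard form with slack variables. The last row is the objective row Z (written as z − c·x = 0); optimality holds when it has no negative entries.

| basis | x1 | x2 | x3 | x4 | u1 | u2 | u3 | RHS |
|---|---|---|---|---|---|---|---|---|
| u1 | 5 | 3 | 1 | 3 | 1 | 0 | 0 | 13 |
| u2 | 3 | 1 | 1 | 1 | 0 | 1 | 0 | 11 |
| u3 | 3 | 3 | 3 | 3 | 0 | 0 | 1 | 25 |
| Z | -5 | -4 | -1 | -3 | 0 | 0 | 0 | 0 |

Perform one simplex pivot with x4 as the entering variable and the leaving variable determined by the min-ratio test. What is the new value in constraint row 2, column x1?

Ratio test on column x4 — row 1: 13/3 = 13/3; row 2: 11/1 = 11; row 3: 25/3 = 25/3. Minimum is 13/3 at row 1 (u1 leaves); pivot element 3.
Divide row 1 by 3; eliminate column x4 from the other rows.
Row 2 update in column x1: 3 − 1·(5/3) = 4/3.

4/3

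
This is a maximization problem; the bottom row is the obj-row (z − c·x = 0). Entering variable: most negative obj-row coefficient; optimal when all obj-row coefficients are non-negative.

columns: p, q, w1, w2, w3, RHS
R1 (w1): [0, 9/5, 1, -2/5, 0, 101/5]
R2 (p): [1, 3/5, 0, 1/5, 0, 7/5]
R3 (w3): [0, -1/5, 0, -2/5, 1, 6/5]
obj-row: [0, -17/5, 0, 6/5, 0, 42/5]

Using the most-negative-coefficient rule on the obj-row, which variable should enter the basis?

Negative obj-row entries: q: -17/5.
The most negative is -17/5 in column q, so q enters.

q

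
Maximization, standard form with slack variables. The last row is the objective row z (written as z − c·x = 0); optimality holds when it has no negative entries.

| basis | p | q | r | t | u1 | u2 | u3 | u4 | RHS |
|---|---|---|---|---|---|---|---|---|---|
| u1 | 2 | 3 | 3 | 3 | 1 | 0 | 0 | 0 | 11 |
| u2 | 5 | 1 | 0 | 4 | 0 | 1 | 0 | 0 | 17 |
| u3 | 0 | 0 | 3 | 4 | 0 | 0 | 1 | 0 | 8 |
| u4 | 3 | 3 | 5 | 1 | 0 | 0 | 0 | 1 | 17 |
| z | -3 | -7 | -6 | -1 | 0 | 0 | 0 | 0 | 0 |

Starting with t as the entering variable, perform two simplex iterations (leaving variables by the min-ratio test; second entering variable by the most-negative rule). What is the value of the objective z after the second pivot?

Ratio test on column t — row 1: 11/3 = 11/3; row 2: 17/4 = 17/4; row 3: 8/4 = 2; row 4: 17/1 = 17. Minimum is 2 at row 3 (u3 leaves); pivot element 4.
Pivot on row 3; the z-row RHS becomes 0 − (-1)·2 = 2.
Next entering variable (most negative z-row entry -7): q.
Ratio test on column q — row 1: 5/3 = 5/3; row 2: 9/1 = 9; row 3: entry 0 ≤ 0; row 4: 15/3 = 5. Minimum is 5/3 at row 1 (u1 leaves); pivot element 3.
After the second pivot the z-row RHS is 2 − (-7)·(5/3) = 41/3.

41/3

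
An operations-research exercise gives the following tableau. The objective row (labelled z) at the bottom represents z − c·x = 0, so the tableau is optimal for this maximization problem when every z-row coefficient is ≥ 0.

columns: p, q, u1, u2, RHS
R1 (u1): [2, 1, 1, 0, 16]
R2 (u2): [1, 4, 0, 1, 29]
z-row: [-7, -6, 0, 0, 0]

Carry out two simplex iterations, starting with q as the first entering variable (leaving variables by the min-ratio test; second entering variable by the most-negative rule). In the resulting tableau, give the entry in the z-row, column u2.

Ratio test on column q — row 1: 16/1 = 16; row 2: 29/4 = 29/4. Minimum is 29/4 at row 2 (u2 leaves); pivot element 4.
Divide row 2 by 4; eliminate column q from the other rows.
Second iteration: most negative z-row entry is -11/2 in column p, so p enters.
Ratio test on column p — row 1: (35/4)/(7/4) = 5; row 2: (29/4)/(1/4) = 29. Minimum is 5 at row 1 (u1 leaves); pivot element 7/4.
Divide row 1 by 7/4; eliminate column p from the other rows.
After both pivots, the entry at the z-row, column u2 is 5/7.

5/7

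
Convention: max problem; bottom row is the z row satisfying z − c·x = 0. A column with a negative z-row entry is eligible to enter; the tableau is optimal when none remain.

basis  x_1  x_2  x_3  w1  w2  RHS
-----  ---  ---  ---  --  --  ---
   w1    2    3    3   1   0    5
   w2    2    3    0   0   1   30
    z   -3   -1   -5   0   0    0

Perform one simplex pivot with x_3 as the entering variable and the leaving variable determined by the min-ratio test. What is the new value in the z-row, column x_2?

Ratio test on column x_3 — row 1: 5/3 = 5/3; row 2: entry 0 ≤ 0. Minimum is 5/3 at row 1 (w1 leaves); pivot element 3.
Divide row 1 by 3; eliminate column x_3 from the other rows.
z-row update in column x_2: -1 − (-5)·1 = 4.

4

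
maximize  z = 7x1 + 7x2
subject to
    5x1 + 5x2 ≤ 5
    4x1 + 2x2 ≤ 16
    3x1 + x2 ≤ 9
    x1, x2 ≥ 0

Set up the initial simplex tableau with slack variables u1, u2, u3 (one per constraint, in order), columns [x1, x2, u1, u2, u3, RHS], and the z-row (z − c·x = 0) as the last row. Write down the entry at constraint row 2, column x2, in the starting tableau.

2

Constraint 2 has coefficient 2 on x2.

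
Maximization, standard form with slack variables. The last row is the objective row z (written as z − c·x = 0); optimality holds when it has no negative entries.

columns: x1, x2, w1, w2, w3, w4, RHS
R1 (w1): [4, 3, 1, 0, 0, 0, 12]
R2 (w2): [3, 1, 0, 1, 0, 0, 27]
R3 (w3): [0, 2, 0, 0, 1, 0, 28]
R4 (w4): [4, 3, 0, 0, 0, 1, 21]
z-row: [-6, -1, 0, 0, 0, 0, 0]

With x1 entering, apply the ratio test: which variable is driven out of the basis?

Column x1 entries and ratios — w1: 12/4 = 3; w2: 27/3 = 9; w3: 0 ≤ 0, skip; w4: 21/4 = 21/4.
Smallest ratio is 3 in the row of w1, so w1 leaves.

w1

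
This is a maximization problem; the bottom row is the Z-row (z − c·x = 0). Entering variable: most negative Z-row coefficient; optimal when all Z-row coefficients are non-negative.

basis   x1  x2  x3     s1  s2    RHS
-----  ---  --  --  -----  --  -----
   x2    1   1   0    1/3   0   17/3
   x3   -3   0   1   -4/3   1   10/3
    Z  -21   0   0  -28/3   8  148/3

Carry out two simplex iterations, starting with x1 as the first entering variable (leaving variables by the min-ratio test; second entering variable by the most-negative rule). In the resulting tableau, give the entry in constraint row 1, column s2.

Ratio test on column x1 — row 1: (17/3)/1 = 17/3; row 2: entry -3 ≤ 0. Minimum is 17/3 at row 1 (x2 leaves); pivot element 1.
Divide row 1 by 1; eliminate column x1 from the other rows.
Second iteration: most negative Z-row entry is -7/3 in column s1, so s1 enters.
Ratio test on column s1 — row 1: (17/3)/(1/3) = 17; row 2: entry -1/3 ≤ 0. Minimum is 17 at row 1 (x1 leaves); pivot element 1/3.
Divide row 1 by 1/3; eliminate column s1 from the other rows.
After both pivots, the entry at constraint row 1, column s2 is 0.

0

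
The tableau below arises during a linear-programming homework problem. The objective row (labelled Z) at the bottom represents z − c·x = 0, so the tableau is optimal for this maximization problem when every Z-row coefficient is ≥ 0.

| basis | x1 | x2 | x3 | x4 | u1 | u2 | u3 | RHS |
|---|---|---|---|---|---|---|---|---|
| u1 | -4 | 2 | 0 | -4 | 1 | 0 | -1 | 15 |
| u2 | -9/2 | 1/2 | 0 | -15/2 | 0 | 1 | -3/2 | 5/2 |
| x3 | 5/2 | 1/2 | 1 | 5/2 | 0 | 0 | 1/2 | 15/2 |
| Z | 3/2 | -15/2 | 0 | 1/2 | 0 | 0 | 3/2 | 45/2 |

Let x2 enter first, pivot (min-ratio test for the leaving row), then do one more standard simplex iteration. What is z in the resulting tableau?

1060/13

Ratio test on column x2 — row 1: 15/2 = 15/2; row 2: (5/2)/(1/2) = 5; row 3: (15/2)/(1/2) = 15. Minimum is 5 at row 2 (u2 leaves); pivot element 1/2.
Pivot on row 2; the Z-row RHS becomes 45/2 − (-15/2)·5 = 60.
Next entering variable (most negative Z-row entry -112): x4.
Ratio test on column x4 — row 1: 5/26 = 5/26; row 2: entry -15 ≤ 0; row 3: 5/10 = 1/2. Minimum is 5/26 at row 1 (u1 leaves); pivot element 26.
After the second pivot the Z-row RHS is 60 − (-112)·(5/26) = 1060/13.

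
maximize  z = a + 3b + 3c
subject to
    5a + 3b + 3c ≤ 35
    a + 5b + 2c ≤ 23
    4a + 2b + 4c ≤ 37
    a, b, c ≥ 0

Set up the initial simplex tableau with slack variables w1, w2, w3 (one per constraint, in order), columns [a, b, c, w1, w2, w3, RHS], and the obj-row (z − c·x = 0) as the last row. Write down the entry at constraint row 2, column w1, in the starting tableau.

0

Slack w1 belongs to constraint 1; its column is the unit vector e_1, so the entry in row 2 is 0.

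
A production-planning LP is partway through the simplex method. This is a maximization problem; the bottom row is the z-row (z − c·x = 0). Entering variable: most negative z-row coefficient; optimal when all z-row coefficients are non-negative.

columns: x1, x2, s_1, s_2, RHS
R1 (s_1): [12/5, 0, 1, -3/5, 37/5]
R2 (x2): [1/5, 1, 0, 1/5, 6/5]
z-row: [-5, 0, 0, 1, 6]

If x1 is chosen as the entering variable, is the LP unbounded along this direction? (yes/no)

Column x1 has positive entries in row(s) 1, 2, so the ratio test bounds it — not unbounded.

no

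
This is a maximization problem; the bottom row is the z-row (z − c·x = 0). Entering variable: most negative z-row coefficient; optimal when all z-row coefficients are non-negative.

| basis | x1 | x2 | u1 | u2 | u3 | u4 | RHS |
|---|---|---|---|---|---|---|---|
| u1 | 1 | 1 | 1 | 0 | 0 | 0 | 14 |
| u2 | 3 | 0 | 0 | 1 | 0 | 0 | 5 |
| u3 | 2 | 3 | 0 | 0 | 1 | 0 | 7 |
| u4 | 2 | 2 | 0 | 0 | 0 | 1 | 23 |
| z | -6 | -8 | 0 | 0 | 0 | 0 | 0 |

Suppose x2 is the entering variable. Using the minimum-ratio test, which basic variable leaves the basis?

Column x2 entries and ratios — u1: 14/1 = 14; u2: 0 ≤ 0, skip; u3: 7/3 = 7/3; u4: 23/2 = 23/2.
Smallest ratio is 7/3 in the row of u3, so u3 leaves.

u3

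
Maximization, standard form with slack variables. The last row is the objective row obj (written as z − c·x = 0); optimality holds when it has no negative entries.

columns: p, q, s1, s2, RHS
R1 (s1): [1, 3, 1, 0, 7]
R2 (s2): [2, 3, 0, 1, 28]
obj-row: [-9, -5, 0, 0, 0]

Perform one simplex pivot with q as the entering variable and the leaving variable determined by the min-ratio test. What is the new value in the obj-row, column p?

-22/3

Ratio test on column q — row 1: 7/3 = 7/3; row 2: 28/3 = 28/3. Minimum is 7/3 at row 1 (s1 leaves); pivot element 3.
Divide row 1 by 3; eliminate column q from the other rows.
obj-row update in column p: -9 − (-5)·(1/3) = -22/3.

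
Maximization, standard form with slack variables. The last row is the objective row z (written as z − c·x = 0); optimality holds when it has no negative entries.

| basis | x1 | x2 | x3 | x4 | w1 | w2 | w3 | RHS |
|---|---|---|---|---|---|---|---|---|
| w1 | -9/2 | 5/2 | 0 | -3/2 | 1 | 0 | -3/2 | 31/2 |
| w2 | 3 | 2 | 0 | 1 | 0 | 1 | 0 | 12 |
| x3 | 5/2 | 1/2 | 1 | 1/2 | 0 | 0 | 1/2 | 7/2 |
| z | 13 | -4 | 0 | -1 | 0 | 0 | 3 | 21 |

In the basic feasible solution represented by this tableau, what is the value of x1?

0

x1 is not in the basis, so in the current basic feasible solution x1 = 0.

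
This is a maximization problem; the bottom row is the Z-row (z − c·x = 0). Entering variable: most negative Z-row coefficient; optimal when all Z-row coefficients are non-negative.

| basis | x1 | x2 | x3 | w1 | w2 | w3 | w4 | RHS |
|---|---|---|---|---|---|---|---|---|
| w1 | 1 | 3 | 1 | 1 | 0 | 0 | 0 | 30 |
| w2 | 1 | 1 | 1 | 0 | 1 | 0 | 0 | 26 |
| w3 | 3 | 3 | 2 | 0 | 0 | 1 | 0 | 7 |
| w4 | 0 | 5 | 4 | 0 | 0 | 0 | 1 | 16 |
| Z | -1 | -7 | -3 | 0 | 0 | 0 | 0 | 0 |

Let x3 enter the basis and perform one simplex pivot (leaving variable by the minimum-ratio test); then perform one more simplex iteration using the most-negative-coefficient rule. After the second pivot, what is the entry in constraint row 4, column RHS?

13/3

Ratio test on column x3 — row 1: 30/1 = 30; row 2: 26/1 = 26; row 3: 7/2 = 7/2; row 4: 16/4 = 4. Minimum is 7/2 at row 3 (w3 leaves); pivot element 2.
Divide row 3 by 2; eliminate column x3 from the other rows.
Second iteration: most negative Z-row entry is -5/2 in column x2, so x2 enters.
Ratio test on column x2 — row 1: (53/2)/(3/2) = 53/3; row 2: entry -1/2 ≤ 0; row 3: (7/2)/(3/2) = 7/3; row 4: entry -1 ≤ 0. Minimum is 7/3 at row 3 (x3 leaves); pivot element 3/2.
Divide row 3 by 3/2; eliminate column x2 from the other rows.
After both pivots, the entry at constraint row 4, column RHS is 13/3.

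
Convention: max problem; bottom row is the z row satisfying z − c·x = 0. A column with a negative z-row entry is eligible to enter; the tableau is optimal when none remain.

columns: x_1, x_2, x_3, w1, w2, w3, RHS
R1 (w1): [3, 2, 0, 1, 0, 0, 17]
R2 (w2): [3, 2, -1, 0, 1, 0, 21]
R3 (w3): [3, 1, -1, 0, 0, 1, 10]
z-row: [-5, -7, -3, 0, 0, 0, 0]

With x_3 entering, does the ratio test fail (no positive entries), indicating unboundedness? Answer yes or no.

yes

Every constraint-row entry in column x_3 is ≤ 0, so increasing x_3 is unbounded.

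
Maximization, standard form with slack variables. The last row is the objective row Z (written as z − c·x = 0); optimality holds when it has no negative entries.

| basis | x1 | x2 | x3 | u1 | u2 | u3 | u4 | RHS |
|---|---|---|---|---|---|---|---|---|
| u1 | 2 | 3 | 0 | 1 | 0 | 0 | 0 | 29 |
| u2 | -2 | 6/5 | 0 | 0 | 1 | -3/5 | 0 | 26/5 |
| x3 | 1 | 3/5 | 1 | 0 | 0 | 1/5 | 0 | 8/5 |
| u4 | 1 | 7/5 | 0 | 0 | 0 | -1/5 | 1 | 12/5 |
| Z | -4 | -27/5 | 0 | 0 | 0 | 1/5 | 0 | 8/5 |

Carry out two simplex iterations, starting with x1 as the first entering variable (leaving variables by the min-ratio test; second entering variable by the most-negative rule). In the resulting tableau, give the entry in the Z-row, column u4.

15/4

Ratio test on column x1 — row 1: 29/2 = 29/2; row 2: entry -2 ≤ 0; row 3: (8/5)/1 = 8/5; row 4: (12/5)/1 = 12/5. Minimum is 8/5 at row 3 (x3 leaves); pivot element 1.
Divide row 3 by 1; eliminate column x1 from the other rows.
Second iteration: most negative Z-row entry is -3 in column x2, so x2 enters.
Ratio test on column x2 — row 1: (129/5)/(9/5) = 43/3; row 2: (42/5)/(12/5) = 7/2; row 3: (8/5)/(3/5) = 8/3; row 4: (4/5)/(4/5) = 1. Minimum is 1 at row 4 (u4 leaves); pivot element 4/5.
Divide row 4 by 4/5; eliminate column x2 from the other rows.
After both pivots, the entry at the Z-row, column u4 is 15/4.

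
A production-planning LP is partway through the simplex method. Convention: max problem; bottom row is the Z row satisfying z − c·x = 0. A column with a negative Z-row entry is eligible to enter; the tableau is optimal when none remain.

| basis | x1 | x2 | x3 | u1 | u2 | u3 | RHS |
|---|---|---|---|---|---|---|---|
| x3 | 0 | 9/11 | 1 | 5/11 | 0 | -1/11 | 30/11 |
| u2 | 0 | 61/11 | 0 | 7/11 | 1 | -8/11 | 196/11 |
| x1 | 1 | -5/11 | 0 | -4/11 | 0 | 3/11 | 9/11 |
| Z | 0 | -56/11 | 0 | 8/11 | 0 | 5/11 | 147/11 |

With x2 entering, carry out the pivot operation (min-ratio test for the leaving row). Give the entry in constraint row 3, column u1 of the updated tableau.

-19/61

Ratio test on column x2 — row 1: (30/11)/(9/11) = 10/3; row 2: (196/11)/(61/11) = 196/61; row 3: entry -5/11 ≤ 0. Minimum is 196/61 at row 2 (u2 leaves); pivot element 61/11.
Divide row 2 by 61/11; eliminate column x2 from the other rows.
Row 3 update in column u1: -4/11 − (-5/11)·(7/61) = -19/61.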